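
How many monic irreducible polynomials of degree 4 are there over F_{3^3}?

132678

Gauss's count: N_{27}(4) = (1/4) Σ_{d|4} μ(4/d)·27^d.
Divisors of 4: 1, 2, 4; μ(4/d) for each: 0, -1, 1.
Σ = − 27^2 + 27^4 = 530712.
N = 530712/4 = 132678.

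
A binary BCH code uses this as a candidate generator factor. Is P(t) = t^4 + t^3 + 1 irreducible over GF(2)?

Yes

Check for roots in GF(2): P(0) = 1; P(1) = 1.
No roots, so no linear factors.
Monic irreducibles of degree 2 over GF(2): t^2 + t + 1.
None of them divide P (all give nonzero remainder).
No irreducible factor of degree ≤ 2 exists, so P is irreducible over GF(2).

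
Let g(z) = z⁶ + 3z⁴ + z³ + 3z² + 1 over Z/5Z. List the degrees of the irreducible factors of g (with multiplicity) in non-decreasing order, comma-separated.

Roots in Z/5Z: g(0) = 1; g(1) = 4; g(2) = 3; g(3) = 2; g(4) = 2.
Complete factorization: g(z) = (z² + z + 1)·(z² + z + 2)·(z² + 3z + 3).
Factor degrees with multiplicity: 2 + 2 + 2 = 6.

2, 2, 2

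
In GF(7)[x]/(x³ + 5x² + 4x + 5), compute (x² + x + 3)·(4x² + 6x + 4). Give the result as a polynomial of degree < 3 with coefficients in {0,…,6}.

Multiply in GF(7)[x]: (x² + x + 3)·(4x² + 6x + 4) = 4x⁴ + 3x³ + x² + x + 5.
Reduce using x³ ≡ 2x² + 3x + 2 (mod x³ + 5x² + 4x + 5).
Reduced: 6.

6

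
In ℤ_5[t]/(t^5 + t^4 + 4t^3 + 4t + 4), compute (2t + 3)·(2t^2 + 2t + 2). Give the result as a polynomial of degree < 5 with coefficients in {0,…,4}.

4t^3 + 1

Multiply in ℤ_5[t]: (2t + 3)·(2t^2 + 2t + 2) = 4t^3 + 1.
Reduced: 4t^3 + 1.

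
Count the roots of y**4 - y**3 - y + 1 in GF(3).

Write g(y) = y**4 - y**3 - y + 1.
Evaluate at each of the 3 elements of GF(3):
g(0) = 1; g(1) = 0 → root; g(2) = 1.
Roots: {1}.

1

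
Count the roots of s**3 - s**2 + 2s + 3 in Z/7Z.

Write f(s) = s**3 - s**2 + 2s + 3.
Evaluate at each of the 7 elements of Z/7Z:
f(0) = 3; f(1) = 5; f(2) = 4; f(3) = 6; f(4) = 3; f(5) = 1; f(6) = 6.
No element is a root.

0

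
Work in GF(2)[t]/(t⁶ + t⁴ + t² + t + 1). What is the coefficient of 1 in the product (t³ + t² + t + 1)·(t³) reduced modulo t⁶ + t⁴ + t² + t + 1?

Multiply in GF(2)[t]: (t³ + t² + t + 1)·(t³) = t⁶ + t⁵ + t⁴ + t³.
Reduce using t⁶ ≡ t⁴ + t² + t + 1 (mod t⁶ + t⁴ + t² + t + 1).
Reduced: t⁵ + t³ + t² + t + 1.

1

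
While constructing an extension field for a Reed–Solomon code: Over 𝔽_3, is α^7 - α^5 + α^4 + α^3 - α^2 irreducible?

No

Write m(α) = α^7 - α^5 + α^4 + α^3 - α^2.
Check for roots in 𝔽_3: m(0) = 0 → root; m(1) = 1; m(2) = 2.
m(0) = 0, so (α) divides m(α); m is reducible.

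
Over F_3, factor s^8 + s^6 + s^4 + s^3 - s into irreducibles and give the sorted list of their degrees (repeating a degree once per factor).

Write f(s) = s^8 + s^6 + s^4 + s^3 - s.
Roots in F_3: f(0) = 0 → root; f(1) = 0 → root; f(2) = 0 → root.
Linear factors from roots: (s), (s - 1), (s + 1).
Complete factorization: f(s) = (s)·(s + 1)·(s - 1)·(s^2 - s - 1)·(s^3 + s^2 + s - 1).
Factor degrees with multiplicity: 1 + 1 + 1 + 2 + 3 = 8.

1, 1, 1, 2, 3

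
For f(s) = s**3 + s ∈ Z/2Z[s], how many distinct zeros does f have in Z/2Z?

Evaluate at each of the 2 elements of Z/2Z:
f(0) = 0 → root; f(1) = 0 → root.
Roots: {0, 1}.

2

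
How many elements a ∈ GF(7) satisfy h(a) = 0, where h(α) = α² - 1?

Evaluate at each of the 7 elements of GF(7):
h(0) = 6; h(1) = 0 → root; h(2) = 3; h(3) = 1; h(4) = 1; h(5) = 3; h(6) = 0 → root.
Roots: {1, 6}.

2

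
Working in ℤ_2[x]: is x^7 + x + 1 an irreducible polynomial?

Write h(x) = x^7 + x + 1.
Check for roots in ℤ_2: h(0) = 1; h(1) = 1.
No roots, so no linear factors.
Monic irreducibles of degree 2 over GF(2): x^2 + x + 1.
None of them divide h (all give nonzero remainder).
Monic irreducibles of degree 3 over GF(2): x^3 + x + 1, x^3 + x^2 + 1.
None of them divide h (all give nonzero remainder).
No irreducible factor of degree ≤ 3 exists, so h is irreducible over GF(2).

Yes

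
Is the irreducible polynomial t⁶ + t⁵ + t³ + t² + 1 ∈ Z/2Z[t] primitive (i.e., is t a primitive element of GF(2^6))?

Write f(t) = t⁶ + t⁵ + t³ + t² + 1.
|GF(2^6)^×| = 2^6 − 1 = 63. Prime factorization: 63 = 3^2·7.
f is primitive ⇔ t has order 63 in GF(2)[t]/(f), i.e. t^(63/q) ≠ 1 for each prime q | 63.
t^(21) mod f = t⁴ + t² + t + 1.
t^(9) mod f = t² + t.
None equal 1, so t has full order 63; f is primitive.

Yes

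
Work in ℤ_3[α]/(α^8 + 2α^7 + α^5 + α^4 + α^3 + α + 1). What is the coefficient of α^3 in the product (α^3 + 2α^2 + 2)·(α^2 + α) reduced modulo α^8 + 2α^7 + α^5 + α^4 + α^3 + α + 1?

2

Multiply in ℤ_3[α]: (α^3 + 2α^2 + 2)·(α^2 + α) = α^5 + 2α^3 + 2α^2 + 2α.
Reduced: α^5 + 2α^3 + 2α^2 + 2α.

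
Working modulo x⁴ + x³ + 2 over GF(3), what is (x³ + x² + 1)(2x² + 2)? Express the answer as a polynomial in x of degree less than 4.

2x^3 + x^2 + 2x + 2

Multiply in GF(3)[x]: (x³ + x² + 1)·(2x² + 2) = 2x⁵ + 2x⁴ + 2x³ + x² + 2.
Reduce using x⁴ ≡ 2x³ + 1 (mod x⁴ + x³ + 2).
Reduced: 2x³ + x² + 2x + 2.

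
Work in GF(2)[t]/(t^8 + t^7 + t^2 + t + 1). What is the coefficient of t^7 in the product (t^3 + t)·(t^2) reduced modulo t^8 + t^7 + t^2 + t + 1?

Multiply in GF(2)[t]: (t^3 + t)·(t^2) = t^5 + t^3.
Reduced: t^5 + t^3.

0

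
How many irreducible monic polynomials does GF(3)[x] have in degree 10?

Gauss's count: N_{3}(10) = (1/10) Σ_{d|10} μ(10/d)·3^d.
Divisors of 10: 1, 2, 5, 10; μ(10/d) for each: 1, -1, -1, 1.
Σ = 3^1 − 3^2 − 3^5 + 3^10 = 58800.
N = 58800/10 = 5880.

5880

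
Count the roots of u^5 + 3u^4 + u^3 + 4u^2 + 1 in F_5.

Write h(u) = u^5 + 3u^4 + u^3 + 4u^2 + 1.
Evaluate at each of the 5 elements of F_5:
h(0) = 1; h(1) = 0 → root; h(2) = 0 → root; h(3) = 0 → root; h(4) = 1.
Roots: {1, 2, 3}.

3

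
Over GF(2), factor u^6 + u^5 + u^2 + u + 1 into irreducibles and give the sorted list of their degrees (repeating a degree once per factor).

6

Write h(u) = u^6 + u^5 + u^2 + u + 1.
Roots in GF(2): h(0) = 1; h(1) = 1.
Complete factorization: h(u) = (u^6 + u^5 + u^2 + u + 1).
Factor degrees with multiplicity: 6 = 6.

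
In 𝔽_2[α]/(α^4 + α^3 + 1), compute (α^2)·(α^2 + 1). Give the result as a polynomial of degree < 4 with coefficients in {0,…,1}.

Multiply in 𝔽_2[α]: (α^2)·(α^2 + 1) = α^4 + α^2.
Reduce using α^4 ≡ α^3 + 1 (mod α^4 + α^3 + 1).
Reduced: α^3 + α^2 + 1.

α^3 + α^2 + 1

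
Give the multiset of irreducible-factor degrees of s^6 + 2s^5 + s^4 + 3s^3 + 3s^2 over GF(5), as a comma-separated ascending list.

1, 1, 1, 1, 1, 1

Write g(s) = s^6 + 2s^5 + s^4 + 3s^3 + 3s^2.
Roots in GF(5): g(0) = 0 → root; g(1) = 0 → root; g(2) = 0 → root; g(3) = 4; g(4) = 0 → root.
Linear factors from roots: (s), (s + 4), (s + 3), (s + 1).
Complete factorization: g(s) = (s + 1)·(s + 3)·(s)^2·(s + 4)^2.
Factor degrees with multiplicity: 1 + 1 + 1 + 1 + 1 + 1 = 6.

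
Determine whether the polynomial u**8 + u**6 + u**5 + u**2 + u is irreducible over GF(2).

No

Write h(u) = u**8 + u**6 + u**5 + u**2 + u.
Check for roots in GF(2): h(0) = 0 → root; h(1) = 1.
h(0) = 0, so (u) divides h(u); h is reducible.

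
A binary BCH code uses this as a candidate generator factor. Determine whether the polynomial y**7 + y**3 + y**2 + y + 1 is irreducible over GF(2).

Yes

Write g(y) = y**7 + y**3 + y**2 + y + 1.
Check for roots in GF(2): g(0) = 1; g(1) = 1.
No roots, so no linear factors.
Monic irreducibles of degree 2 over GF(2): y**2 + y + 1.
None of them divide g (all give nonzero remainder).
Monic irreducibles of degree 3 over GF(2): y**3 + y + 1, y**3 + y**2 + 1.
None of them divide g (all give nonzero remainder).
No irreducible factor of degree ≤ 3 exists, so g is irreducible over GF(2).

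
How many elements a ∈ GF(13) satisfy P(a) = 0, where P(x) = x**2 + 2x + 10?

2

Evaluate at each of the 13 elements of GF(13):
P(0) = 10; P(1) = 0 → root; P(2) = 5; P(3) = 12; P(4) = 8; P(5) = 6; P(6) = 6; P(7) = 8; P(8) = 12; P(9) = 5; P(10) = 0 → root; P(11) = 10; P(12) = 9.
Roots: {1, 10}.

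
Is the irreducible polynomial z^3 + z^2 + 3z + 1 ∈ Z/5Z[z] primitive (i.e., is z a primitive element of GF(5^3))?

Write f(z) = z^3 + z^2 + 3z + 1.
|GF(5^3)^×| = 5^3 − 1 = 124. Prime factorization: 124 = 2^2·31.
f is primitive ⇔ z has order 124 in GF(5)[z]/(f), i.e. z^(124/q) ≠ 1 for each prime q | 124.
z^(62) mod f = 1
z^(4) mod f = 3z^2 + 2z + 1.
Since z^(62) = 1, the order of z divides 62 < 124; not primitive.

No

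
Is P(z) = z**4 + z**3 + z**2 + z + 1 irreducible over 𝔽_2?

Check for roots in 𝔽_2: P(0) = 1; P(1) = 1.
No roots, so no linear factors.
Monic irreducibles of degree 2 over GF(2): z**2 + z + 1.
None of them divide P (all give nonzero remainder).
No irreducible factor of degree ≤ 2 exists, so P is irreducible over GF(2).

Yes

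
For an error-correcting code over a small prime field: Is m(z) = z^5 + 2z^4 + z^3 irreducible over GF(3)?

Check for roots in GF(3): m(0) = 0 → root; m(1) = 1; m(2) = 0 → root.
m(0) = 0, so (z) divides m(z); m is reducible.

No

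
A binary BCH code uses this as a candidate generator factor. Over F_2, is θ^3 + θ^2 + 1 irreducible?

Write P(θ) = θ^3 + θ^2 + 1.
Check for roots in F_2: P(0) = 1; P(1) = 1.
No roots. A degree-3 polynomial over a field with no linear factor is irreducible.

Yes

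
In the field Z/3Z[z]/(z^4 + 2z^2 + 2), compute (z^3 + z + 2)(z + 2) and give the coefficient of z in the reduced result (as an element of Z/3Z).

Multiply in Z/3Z[z]: (z^3 + z + 2)·(z + 2) = z^4 + 2z^3 + z^2 + z + 1.
Reduce using z^4 ≡ z^2 + 1 (mod z^4 + 2z^2 + 2).
Reduced: 2z^3 + 2z^2 + z + 2.

1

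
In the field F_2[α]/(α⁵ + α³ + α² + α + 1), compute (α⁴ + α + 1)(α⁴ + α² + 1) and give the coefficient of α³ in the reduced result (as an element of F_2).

Multiply in F_2[α]: (α⁴ + α + 1)·(α⁴ + α² + 1) = α⁸ + α⁶ + α⁵ + α³ + α² + α + 1.
Reduce using α⁵ ≡ α³ + α² + α + 1 (mod α⁵ + α³ + α² + α + 1).
Reduced: α⁴ + α² + α + 1.

0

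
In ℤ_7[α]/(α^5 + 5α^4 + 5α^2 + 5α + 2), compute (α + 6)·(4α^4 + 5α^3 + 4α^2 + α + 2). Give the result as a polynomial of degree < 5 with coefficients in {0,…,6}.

Multiply in ℤ_7[α]: (α + 6)·(4α^4 + 5α^3 + 4α^2 + α + 2) = 4α^5 + α^4 + 6α^3 + 4α^2 + α + 5.
Reduce using α^5 ≡ 2α^4 + 2α^2 + 2α + 5 (mod α^5 + 5α^4 + 5α^2 + 5α + 2).
Reduced: 2α^4 + 6α^3 + 5α^2 + 2α + 4.

2α^4 + 6α^3 + 5α^2 + 2α + 4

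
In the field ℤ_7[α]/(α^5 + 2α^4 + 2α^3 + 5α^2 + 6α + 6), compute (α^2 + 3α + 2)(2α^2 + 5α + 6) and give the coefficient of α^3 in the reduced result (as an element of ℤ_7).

Multiply in ℤ_7[α]: (α^2 + 3α + 2)·(2α^2 + 5α + 6) = 2α^4 + 4α^3 + 4α^2 + 5.
Reduced: 2α^4 + 4α^3 + 4α^2 + 5.

4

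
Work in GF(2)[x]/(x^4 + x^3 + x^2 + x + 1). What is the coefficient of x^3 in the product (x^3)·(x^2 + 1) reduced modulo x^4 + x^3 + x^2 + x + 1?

Multiply in GF(2)[x]: (x^3)·(x^2 + 1) = x^5 + x^3.
Reduce using x^4 ≡ x^3 + x^2 + x + 1 (mod x^4 + x^3 + x^2 + x + 1).
Reduced: x^3 + 1.

1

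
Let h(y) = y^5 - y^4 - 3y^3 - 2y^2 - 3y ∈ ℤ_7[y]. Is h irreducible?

Check for roots in ℤ_7: h(0) = 0 → root; h(1) = 6; h(2) = 6; h(3) = 5; h(4) = 0 → root; h(5) = 2; h(6) = 2.
h(0) = 0, so (y) divides h(y); h is reducible.

No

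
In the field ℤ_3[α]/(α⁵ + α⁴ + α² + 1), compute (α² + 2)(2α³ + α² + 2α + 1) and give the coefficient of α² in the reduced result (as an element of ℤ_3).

Multiply in ℤ_3[α]: (α² + 2)·(2α³ + α² + 2α + 1) = 2α⁵ + α⁴ + α + 2.
Reduce using α⁵ ≡ 2α⁴ + 2α² + 2 (mod α⁵ + α⁴ + α² + 1).
Reduced: 2α⁴ + α² + α.

1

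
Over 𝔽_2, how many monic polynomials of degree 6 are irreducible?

Gauss's count: N_{2}(6) = (1/6) Σ_{d|6} μ(6/d)·2^d.
Divisors of 6: 1, 2, 3, 6; μ(6/d) for each: 1, -1, -1, 1.
Σ = 2^1 − 2^2 − 2^3 + 2^6 = 54.
N = 54/6 = 9.

9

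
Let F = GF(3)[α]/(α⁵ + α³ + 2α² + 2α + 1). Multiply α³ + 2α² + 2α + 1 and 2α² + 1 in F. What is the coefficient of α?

1

Multiply in GF(3)[α]: (α³ + 2α² + 2α + 1)·(2α² + 1) = 2α⁵ + α⁴ + 2α³ + α² + 2α + 1.
Reduce using α⁵ ≡ 2α³ + α² + α + 2 (mod α⁵ + α³ + 2α² + 2α + 1).
Reduced: α⁴ + α + 2.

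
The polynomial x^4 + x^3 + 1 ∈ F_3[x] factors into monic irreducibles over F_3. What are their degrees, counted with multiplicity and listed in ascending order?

Write h(x) = x^4 + x^3 + 1.
Roots in F_3: h(0) = 1; h(1) = 0 → root; h(2) = 1.
Linear factors from roots: (x + 2).
Complete factorization: h(x) = (x + 2)·(x^3 + 2x^2 + 2x + 2).
Factor degrees with multiplicity: 1 + 3 = 4.

1, 3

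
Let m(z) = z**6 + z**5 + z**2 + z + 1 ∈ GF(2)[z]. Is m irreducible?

Yes

Check for roots in GF(2): m(0) = 1; m(1) = 1.
No roots, so no linear factors.
Monic irreducibles of degree 2 over GF(2): z**2 + z + 1.
None of them divide m (all give nonzero remainder).
Monic irreducibles of degree 3 over GF(2): z**3 + z + 1, z**3 + z**2 + 1.
None of them divide m (all give nonzero remainder).
No irreducible factor of degree ≤ 3 exists, so m is irreducible over GF(2).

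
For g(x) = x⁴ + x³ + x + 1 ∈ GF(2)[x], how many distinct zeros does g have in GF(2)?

Evaluate at each of the 2 elements of GF(2):
g(0) = 1; g(1) = 0 → root.
Roots: {1}.

1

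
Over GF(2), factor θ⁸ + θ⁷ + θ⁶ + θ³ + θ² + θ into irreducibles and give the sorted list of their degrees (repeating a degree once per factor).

Write f(θ) = θ⁸ + θ⁷ + θ⁶ + θ³ + θ² + θ.
Roots in GF(2): f(0) = 0 → root; f(1) = 0 → root.
Linear factors from roots: (θ), (θ + 1).
Complete factorization: f(θ) = (θ)·(θ + 1)·(θ² + θ + 1)·(θ⁴ + θ³ + θ² + θ + 1).
Factor degrees with multiplicity: 1 + 1 + 2 + 4 = 8.

1, 1, 2, 4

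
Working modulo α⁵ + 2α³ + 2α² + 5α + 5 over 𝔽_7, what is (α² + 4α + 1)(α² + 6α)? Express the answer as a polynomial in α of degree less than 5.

α^4 + 3α^3 + 4α^2 + 6α

Multiply in 𝔽_7[α]: (α² + 4α + 1)·(α² + 6α) = α⁴ + 3α³ + 4α² + 6α.
Reduced: α⁴ + 3α³ + 4α² + 6α.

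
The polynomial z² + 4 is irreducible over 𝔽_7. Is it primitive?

Write f(z) = z² + 4.
|GF(7^2)^×| = 7^2 − 1 = 48. Prime factorization: 48 = 2^4·3.
f is primitive ⇔ z has order 48 in GF(7)[z]/(f), i.e. z^(48/q) ≠ 1 for each prime q | 48.
z^(24) mod f = 1
z^(16) mod f = 2.
Since z^(24) = 1, the order of z divides 24 < 48; not primitive.

No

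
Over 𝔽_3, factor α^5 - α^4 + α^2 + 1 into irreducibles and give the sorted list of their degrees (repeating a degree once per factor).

1, 2, 2

Write h(α) = α^5 - α^4 + α^2 + 1.
Roots in 𝔽_3: h(0) = 1; h(1) = 2; h(2) = 0 → root.
Linear factors from roots: (α + 1).
Complete factorization: h(α) = (α + 1)·(α^2 - α - 1)^2.
Factor degrees with multiplicity: 1 + 2 + 2 = 5.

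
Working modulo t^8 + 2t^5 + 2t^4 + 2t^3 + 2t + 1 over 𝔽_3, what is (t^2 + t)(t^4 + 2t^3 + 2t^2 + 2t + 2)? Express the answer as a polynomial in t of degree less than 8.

Multiply in 𝔽_3[t]: (t^2 + t)·(t^4 + 2t^3 + 2t^2 + 2t + 2) = t^6 + t^4 + t^3 + t^2 + 2t.
Reduced: t^6 + t^4 + t^3 + t^2 + 2t.

t^6 + t^4 + t^3 + t^2 + 2t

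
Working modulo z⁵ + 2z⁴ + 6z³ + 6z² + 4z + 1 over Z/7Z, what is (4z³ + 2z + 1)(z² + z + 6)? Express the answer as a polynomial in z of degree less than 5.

Multiply in Z/7Z[z]: (4z³ + 2z + 1)·(z² + z + 6) = 4z⁵ + 4z⁴ + 5z³ + 3z² + 6z + 6.
Reduce using z⁵ ≡ 5z⁴ + z³ + z² + 3z + 6 (mod z⁵ + 2z⁴ + 6z³ + 6z² + 4z + 1).
Reduced: 3z⁴ + 2z³ + 4z + 2.

3z^4 + 2z^3 + 4z + 2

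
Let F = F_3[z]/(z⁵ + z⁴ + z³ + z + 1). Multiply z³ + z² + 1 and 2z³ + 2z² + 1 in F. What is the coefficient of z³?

Multiply in F_3[z]: (z³ + z² + 1)·(2z³ + 2z² + 1) = 2z⁶ + z⁵ + 2z⁴ + 1.
Reduce using z⁵ ≡ 2z⁴ + 2z³ + 2z + 2 (mod z⁵ + z⁴ + z³ + z + 1).
Reduced: z⁴ + z³ + z² + 2z + 2.

1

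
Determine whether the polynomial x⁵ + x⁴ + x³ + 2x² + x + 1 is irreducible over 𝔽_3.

Yes

Write f(x) = x⁵ + x⁴ + x³ + 2x² + x + 1.
Check for roots in 𝔽_3: f(0) = 1; f(1) = 1; f(2) = 1.
No roots, so no linear factors.
Monic irreducibles of degree 2 over GF(3): x² + 1, x² + x + 2, x² + 2x + 2.
None of them divide f (all give nonzero remainder).
No irreducible factor of degree ≤ 2 exists, so f is irreducible over GF(3).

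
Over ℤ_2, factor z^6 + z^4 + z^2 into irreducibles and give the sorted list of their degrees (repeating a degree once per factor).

1, 1, 2, 2

Write h(z) = z^6 + z^4 + z^2.
Roots in ℤ_2: h(0) = 0 → root; h(1) = 1.
Linear factors from roots: (z).
Complete factorization: h(z) = (z)^2·(z^2 + z + 1)^2.
Factor degrees with multiplicity: 1 + 1 + 2 + 2 = 6.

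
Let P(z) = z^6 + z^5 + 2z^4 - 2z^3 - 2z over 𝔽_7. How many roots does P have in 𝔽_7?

Evaluate at each of the 7 elements of 𝔽_7:
P(0) = 0 → root; P(1) = 0 → root; P(2) = 3; P(3) = 3; P(4) = 1; P(5) = 0 → root; P(6) = 6.
Roots: {0, 1, 5}.

3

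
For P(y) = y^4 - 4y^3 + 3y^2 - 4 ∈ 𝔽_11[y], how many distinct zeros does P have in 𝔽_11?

Evaluate at each of the 11 elements of 𝔽_11:
P(0) = 7; P(1) = 7; P(2) = 3; P(3) = 7; P(4) = 0 → root; P(5) = 9; P(6) = 8; P(7) = 6; P(8) = 3; P(9) = 1; P(10) = 4.
Roots: {4}.

1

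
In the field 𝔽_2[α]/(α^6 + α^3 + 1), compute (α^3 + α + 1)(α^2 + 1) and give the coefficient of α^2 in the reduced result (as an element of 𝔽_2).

Multiply in 𝔽_2[α]: (α^3 + α + 1)·(α^2 + 1) = α^5 + α^2 + α + 1.
Reduced: α^5 + α^2 + α + 1.

1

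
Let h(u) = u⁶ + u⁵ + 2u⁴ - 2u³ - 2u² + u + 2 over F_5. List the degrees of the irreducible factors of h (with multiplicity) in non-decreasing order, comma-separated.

6

Roots in F_5: h(0) = 2; h(1) = 3; h(2) = 3; h(3) = 2; h(4) = 3.
Complete factorization: h(u) = (u⁶ + u⁵ + 2u⁴ - 2u³ - 2u² + u + 2).
Factor degrees with multiplicity: 6 = 6.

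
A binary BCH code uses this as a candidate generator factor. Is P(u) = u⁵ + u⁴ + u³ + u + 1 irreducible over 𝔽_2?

Yes

Check for roots in 𝔽_2: P(0) = 1; P(1) = 1.
No roots, so no linear factors.
Monic irreducibles of degree 2 over GF(2): u² + u + 1.
None of them divide P (all give nonzero remainder).
No irreducible factor of degree ≤ 2 exists, so P is irreducible over GF(2).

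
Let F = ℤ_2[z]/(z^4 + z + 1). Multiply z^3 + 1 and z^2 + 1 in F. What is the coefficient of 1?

Multiply in ℤ_2[z]: (z^3 + 1)·(z^2 + 1) = z^5 + z^3 + z^2 + 1.
Reduce using z^4 ≡ z + 1 (mod z^4 + z + 1).
Reduced: z^3 + z + 1.

1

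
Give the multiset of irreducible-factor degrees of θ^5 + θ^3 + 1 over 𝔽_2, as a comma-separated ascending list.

5

Write h(θ) = θ^5 + θ^3 + 1.
Roots in 𝔽_2: h(0) = 1; h(1) = 1.
Complete factorization: h(θ) = (θ^5 + θ^3 + 1).
Factor degrees with multiplicity: 5 = 5.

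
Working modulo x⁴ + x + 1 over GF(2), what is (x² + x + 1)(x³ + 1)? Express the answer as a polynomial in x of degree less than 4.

Multiply in GF(2)[x]: (x² + x + 1)·(x³ + 1) = x⁵ + x⁴ + x³ + x² + x + 1.
Reduce using x⁴ ≡ x + 1 (mod x⁴ + x + 1).
Reduced: x³ + x.

x^3 + x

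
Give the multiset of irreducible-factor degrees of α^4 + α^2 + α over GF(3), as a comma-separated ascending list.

Write g(α) = α^4 + α^2 + α.
Roots in GF(3): g(0) = 0 → root; g(1) = 0 → root; g(2) = 1.
Linear factors from roots: (α), (α + 2).
Complete factorization: g(α) = (α)·(α + 2)·(α^2 + α + 2).
Factor degrees with multiplicity: 1 + 1 + 2 = 4.

1, 1, 2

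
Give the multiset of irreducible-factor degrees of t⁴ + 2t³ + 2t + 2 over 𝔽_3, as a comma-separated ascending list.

2, 2

Write h(t) = t⁴ + 2t³ + 2t + 2.
Roots in 𝔽_3: h(0) = 2; h(1) = 1; h(2) = 2.
Complete factorization: h(t) = (t² + 1)·(t² + 2t + 2).
Factor degrees with multiplicity: 2 + 2 = 4.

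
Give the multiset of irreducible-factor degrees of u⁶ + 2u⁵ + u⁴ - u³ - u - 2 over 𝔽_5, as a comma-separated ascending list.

Write f(u) = u⁶ + 2u⁵ + u⁴ - u³ - u - 2.
Roots in 𝔽_5: f(0) = 3; f(1) = 0 → root; f(2) = 2; f(3) = 4; f(4) = 0 → root.
Linear factors from roots: (u - 1), (u + 1).
Complete factorization: f(u) = (u + 1)·(u - 1)·(u² - 2)·(u² + 2u - 1).
Factor degrees with multiplicity: 1 + 1 + 2 + 2 = 6.

1, 1, 2, 2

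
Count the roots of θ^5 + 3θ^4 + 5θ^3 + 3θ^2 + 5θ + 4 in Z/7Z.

Write f(θ) = θ^5 + 3θ^4 + 5θ^3 + 3θ^2 + 5θ + 4.
Evaluate at each of the 7 elements of Z/7Z:
f(0) = 4; f(1) = 0 → root; f(2) = 6; f(3) = 2; f(4) = 0 → root; f(5) = 3; f(6) = 6.
Roots: {1, 4}.

2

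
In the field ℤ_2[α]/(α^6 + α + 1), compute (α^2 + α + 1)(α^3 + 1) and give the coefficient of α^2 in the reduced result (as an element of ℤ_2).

Multiply in ℤ_2[α]: (α^2 + α + 1)·(α^3 + 1) = α^5 + α^4 + α^3 + α^2 + α + 1.
Reduced: α^5 + α^4 + α^3 + α^2 + α + 1.

1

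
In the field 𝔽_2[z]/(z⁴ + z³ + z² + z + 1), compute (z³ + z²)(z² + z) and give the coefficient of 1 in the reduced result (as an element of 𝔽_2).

Multiply in 𝔽_2[z]: (z³ + z²)·(z² + z) = z⁵ + z³.
Reduce using z⁴ ≡ z³ + z² + z + 1 (mod z⁴ + z³ + z² + z + 1).
Reduced: z³ + 1.

1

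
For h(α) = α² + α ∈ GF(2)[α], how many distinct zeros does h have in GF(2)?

Evaluate at each of the 2 elements of GF(2):
h(0) = 0 → root; h(1) = 0 → root.
Roots: {0, 1}.

2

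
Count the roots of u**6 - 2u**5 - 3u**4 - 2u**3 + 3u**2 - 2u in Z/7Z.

Write P(u) = u**6 - 2u**5 - 3u**4 - 2u**3 + 3u**2 - 2u.
Evaluate at each of the 7 elements of Z/7Z:
P(0) = 0 → root; P(1) = 2; P(2) = 0 → root; P(3) = 2; P(4) = 2; P(5) = 0 → root; P(6) = 0 → root.
Roots: {0, 2, 5, 6}.

4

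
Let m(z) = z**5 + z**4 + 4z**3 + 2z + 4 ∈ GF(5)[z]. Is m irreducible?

Check for roots in GF(5): m(0) = 4; m(1) = 2; m(2) = 3; m(3) = 2; m(4) = 3.
No roots, so no linear factors.
Degree-2 irreducible divisors: test the 10 monic irreducibles of degree 2 over GF(5).
None of them divide m (all give nonzero remainder).
No irreducible factor of degree ≤ 2 exists, so m is irreducible over GF(5).

Yes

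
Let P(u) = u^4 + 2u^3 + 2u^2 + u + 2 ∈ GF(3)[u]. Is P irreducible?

Yes

Check for roots in GF(3): P(0) = 2; P(1) = 2; P(2) = 2.
No roots, so no linear factors.
Monic irreducibles of degree 2 over GF(3): u^2 + 1, u^2 + u + 2, u^2 + 2u + 2.
None of them divide P (all give nonzero remainder).
No irreducible factor of degree ≤ 2 exists, so P is irreducible over GF(3).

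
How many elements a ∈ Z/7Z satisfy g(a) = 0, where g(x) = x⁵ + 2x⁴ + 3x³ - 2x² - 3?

3

Evaluate at each of the 7 elements of Z/7Z:
g(0) = 4; g(1) = 1; g(2) = 0 → root; g(3) = 3; g(4) = 6; g(5) = 0 → root; g(6) = 0 → root.
Roots: {2, 5, 6}.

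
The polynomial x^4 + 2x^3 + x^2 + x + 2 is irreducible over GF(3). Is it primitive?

Write f(x) = x^4 + 2x^3 + x^2 + x + 2.
|GF(3^4)^×| = 3^4 − 1 = 80. Prime factorization: 80 = 2^4·5.
f is primitive ⇔ x has order 80 in GF(3)[x]/(f), i.e. x^(80/q) ≠ 1 for each prime q | 80.
x^(40) mod f = 2.
x^(16) mod f = x^3 + 1.
None equal 1, so x has full order 80; f is primitive.

Yes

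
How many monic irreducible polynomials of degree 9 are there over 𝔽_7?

By the necklace-counting formula, N_7(9) = (1/9) Σ_{d|9} μ(9/d)·7^d.
Divisors of 9: 1, 3, 9; μ(9/d) for each: 0, -1, 1.
Σ = − 7^3 + 7^9 = 40353264.
N = 40353264/9 = 4483696.

4483696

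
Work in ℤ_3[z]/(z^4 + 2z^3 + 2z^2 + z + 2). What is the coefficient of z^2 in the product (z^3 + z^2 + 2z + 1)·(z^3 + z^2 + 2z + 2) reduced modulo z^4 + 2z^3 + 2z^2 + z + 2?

Multiply in ℤ_3[z]: (z^3 + z^2 + 2z + 1)·(z^3 + z^2 + 2z + 2) = z^6 + 2z^5 + 2z^4 + z^3 + z^2 + 2.
Reduce using z^4 ≡ z^3 + z^2 + 2z + 1 (mod z^4 + 2z^3 + 2z^2 + z + 2).
Reduced: 2z^2 + 2.

2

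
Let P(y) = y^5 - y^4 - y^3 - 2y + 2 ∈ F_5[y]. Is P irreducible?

Yes

Check for roots in F_5: P(0) = 2; P(1) = 4; P(2) = 1; P(3) = 1; P(4) = 3.
No roots, so no linear factors.
Degree-2 irreducible divisors: test the 10 monic irreducibles of degree 2 over GF(5).
None of them divide P (all give nonzero remainder).
No irreducible factor of degree ≤ 2 exists, so P is irreducible over GF(5).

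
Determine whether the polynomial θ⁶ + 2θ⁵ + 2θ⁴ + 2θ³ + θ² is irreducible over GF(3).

Write m(θ) = θ⁶ + 2θ⁵ + 2θ⁴ + 2θ³ + θ².
Check for roots in GF(3): m(0) = 0 → root; m(1) = 2; m(2) = 0 → root.
m(0) = 0, so (θ) divides m(θ); m is reducible.

No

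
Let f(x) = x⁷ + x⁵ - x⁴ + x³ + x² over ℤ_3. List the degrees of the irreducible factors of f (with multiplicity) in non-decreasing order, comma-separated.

1, 1, 1, 1, 3

Roots in ℤ_3: f(0) = 0 → root; f(1) = 0 → root; f(2) = 0 → root.
Linear factors from roots: (x), (x - 1), (x + 1).
Complete factorization: f(x) = (x + 1)·(x - 1)·(x)^2·(x³ - x - 1).
Factor degrees with multiplicity: 1 + 1 + 1 + 1 + 3 = 7.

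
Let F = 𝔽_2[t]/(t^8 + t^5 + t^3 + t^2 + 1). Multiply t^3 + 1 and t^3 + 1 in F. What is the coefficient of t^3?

0

Multiply in 𝔽_2[t]: (t^3 + 1)·(t^3 + 1) = t^6 + 1.
Reduced: t^6 + 1.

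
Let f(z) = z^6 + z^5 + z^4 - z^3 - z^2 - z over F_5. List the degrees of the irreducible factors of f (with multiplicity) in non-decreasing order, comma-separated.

Roots in F_5: f(0) = 0 → root; f(1) = 0 → root; f(2) = 3; f(3) = 4; f(4) = 2.
Linear factors from roots: (z), (z - 1).
Complete factorization: f(z) = (z)·(z - 1)·(z^2 + z + 1)^2.
Factor degrees with multiplicity: 1 + 1 + 2 + 2 = 6.

1, 1, 2, 2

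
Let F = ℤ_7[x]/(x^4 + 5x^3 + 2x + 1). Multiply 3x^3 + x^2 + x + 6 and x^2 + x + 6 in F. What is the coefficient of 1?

5

Multiply in ℤ_7[x]: (3x^3 + x^2 + x + 6)·(x^2 + x + 6) = 3x^5 + 4x^4 + 6x^3 + 6x^2 + 5x + 1.
Reduce using x^4 ≡ 2x^3 + 5x + 6 (mod x^4 + 5x^3 + 2x + 1).
Reduced: 5x^3 + 3x + 5.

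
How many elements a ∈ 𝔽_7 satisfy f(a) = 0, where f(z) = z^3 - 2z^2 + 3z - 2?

2

Evaluate at each of the 7 elements of 𝔽_7:
f(0) = 5; f(1) = 0 → root; f(2) = 4; f(3) = 2; f(4) = 0 → root; f(5) = 4; f(6) = 6.
Roots: {1, 4}.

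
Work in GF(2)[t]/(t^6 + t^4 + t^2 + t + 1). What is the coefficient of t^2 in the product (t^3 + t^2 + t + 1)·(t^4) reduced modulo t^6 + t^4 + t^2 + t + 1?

0

Multiply in GF(2)[t]: (t^3 + t^2 + t + 1)·(t^4) = t^7 + t^6 + t^5 + t^4.
Reduce using t^6 ≡ t^4 + t^2 + t + 1 (mod t^6 + t^4 + t^2 + t + 1).
Reduced: t^3 + 1.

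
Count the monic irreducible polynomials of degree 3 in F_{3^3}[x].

6552

The number of monic irreducibles of degree 3 over GF(27) is (1/3)·Σ_{d∣3} μ(3/d) 27^d.
Divisors of 3: 1, 3; μ(3/d) for each: -1, 1.
Σ = − 27^1 + 27^3 = 19656.
N = 19656/3 = 6552.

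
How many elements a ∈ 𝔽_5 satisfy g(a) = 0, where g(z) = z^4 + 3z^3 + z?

3

Evaluate at each of the 5 elements of 𝔽_5:
g(0) = 0 → root; g(1) = 0 → root; g(2) = 2; g(3) = 0 → root; g(4) = 2.
Roots: {0, 1, 3}.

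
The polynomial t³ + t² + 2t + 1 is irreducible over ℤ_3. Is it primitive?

Write f(t) = t³ + t² + 2t + 1.
|GF(3^3)^×| = 3^3 − 1 = 26. Prime factorization: 26 = 2·13.
f is primitive ⇔ t has order 26 in GF(3)[t]/(f), i.e. t^(26/q) ≠ 1 for each prime q | 26.
t^(13) mod f = 2.
t^(2) mod f = t².
None equal 1, so t has full order 26; f is primitive.

Yes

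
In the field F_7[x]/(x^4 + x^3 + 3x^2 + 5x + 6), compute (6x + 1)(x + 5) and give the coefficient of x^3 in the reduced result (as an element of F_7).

Multiply in F_7[x]: (6x + 1)·(x + 5) = 6x^2 + 3x + 5.
Reduced: 6x^2 + 3x + 5.

0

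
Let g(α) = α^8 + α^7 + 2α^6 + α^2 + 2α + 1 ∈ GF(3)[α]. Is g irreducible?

Check for roots in GF(3): g(0) = 1; g(1) = 2; g(2) = 2.
No roots, so no linear factors.
Monic irreducibles of degree 2 over GF(3): α^2 + 1, α^2 + α + 2, α^2 + 2α + 2.
None of them divide g (all give nonzero remainder).
Degree-3 irreducible divisors: test the 8 monic irreducibles of degree 3 over GF(3).
None of them divide g (all give nonzero remainder).
Degree-4 irreducible divisors: test the 18 monic irreducibles of degree 4 over GF(3).
None of them divide g (all give nonzero remainder).
No irreducible factor of degree ≤ 4 exists, so g is irreducible over GF(3).

Yes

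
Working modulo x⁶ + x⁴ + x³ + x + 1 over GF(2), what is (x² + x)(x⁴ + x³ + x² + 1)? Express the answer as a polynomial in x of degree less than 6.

Multiply in GF(2)[x]: (x² + x)·(x⁴ + x³ + x² + 1) = x⁶ + x³ + x² + x.
Reduce using x⁶ ≡ x⁴ + x³ + x + 1 (mod x⁶ + x⁴ + x³ + x + 1).
Reduced: x⁴ + x² + 1.

x^4 + x^2 + 1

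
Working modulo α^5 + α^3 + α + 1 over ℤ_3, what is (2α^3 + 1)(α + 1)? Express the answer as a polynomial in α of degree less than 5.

Multiply in ℤ_3[α]: (2α^3 + 1)·(α + 1) = 2α^4 + 2α^3 + α + 1.
Reduced: 2α^4 + 2α^3 + α + 1.

2α^4 + 2α^3 + α + 1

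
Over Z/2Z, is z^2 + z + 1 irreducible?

Yes

Write m(z) = z^2 + z + 1.
Check for roots in Z/2Z: m(0) = 1; m(1) = 1.
No roots. A degree-2 polynomial over a field with no linear factor is irreducible.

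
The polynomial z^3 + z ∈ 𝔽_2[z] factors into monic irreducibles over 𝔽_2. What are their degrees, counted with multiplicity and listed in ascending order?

1, 1, 1

Write g(z) = z^3 + z.
Roots in 𝔽_2: g(0) = 0 → root; g(1) = 0 → root.
Linear factors from roots: (z), (z + 1).
Complete factorization: g(z) = (z)·(z + 1)^2.
Factor degrees with multiplicity: 1 + 1 + 1 = 3.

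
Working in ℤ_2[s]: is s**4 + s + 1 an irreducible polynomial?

Write g(s) = s**4 + s + 1.
Check for roots in ℤ_2: g(0) = 1; g(1) = 1.
No roots, so no linear factors.
Monic irreducibles of degree 2 over GF(2): s**2 + s + 1.
None of them divide g (all give nonzero remainder).
No irreducible factor of degree ≤ 2 exists, so g is irreducible over GF(2).

Yes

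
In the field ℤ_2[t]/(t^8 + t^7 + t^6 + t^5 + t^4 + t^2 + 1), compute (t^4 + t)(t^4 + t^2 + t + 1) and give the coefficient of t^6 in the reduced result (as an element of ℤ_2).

Multiply in ℤ_2[t]: (t^4 + t)·(t^4 + t^2 + t + 1) = t^8 + t^6 + t^4 + t^3 + t^2 + t.
Reduce using t^8 ≡ t^7 + t^6 + t^5 + t^4 + t^2 + 1 (mod t^8 + t^7 + t^6 + t^5 + t^4 + t^2 + 1).
Reduced: t^7 + t^5 + t^3 + t + 1.

0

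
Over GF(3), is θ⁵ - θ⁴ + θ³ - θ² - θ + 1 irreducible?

No

Write h(θ) = θ⁵ - θ⁴ + θ³ - θ² - θ + 1.
Check for roots in GF(3): h(0) = 1; h(1) = 0 → root; h(2) = 1.
h(1) = 0, so (θ − 1) divides h(θ); h is reducible.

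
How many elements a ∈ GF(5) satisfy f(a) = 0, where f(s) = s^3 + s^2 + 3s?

3

Evaluate at each of the 5 elements of GF(5):
f(0) = 0 → root; f(1) = 0 → root; f(2) = 3; f(3) = 0 → root; f(4) = 2.
Roots: {0, 1, 3}.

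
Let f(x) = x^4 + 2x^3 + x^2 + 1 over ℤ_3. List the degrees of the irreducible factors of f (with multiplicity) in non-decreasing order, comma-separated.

Roots in ℤ_3: f(0) = 1; f(1) = 2; f(2) = 1.
Complete factorization: f(x) = (x^4 + 2x^3 + x^2 + 1).
Factor degrees with multiplicity: 4 = 4.

4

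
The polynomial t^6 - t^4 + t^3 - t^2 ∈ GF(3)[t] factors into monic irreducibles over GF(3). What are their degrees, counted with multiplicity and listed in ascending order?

1, 1, 1, 1, 2

Write g(t) = t^6 - t^4 + t^3 - t^2.
Roots in GF(3): g(0) = 0 → root; g(1) = 0 → root; g(2) = 1.
Linear factors from roots: (t), (t - 1).
Complete factorization: g(t) = (t)^2·(t - 1)^2·(t^2 - t - 1).
Factor degrees with multiplicity: 1 + 1 + 1 + 1 + 2 = 6.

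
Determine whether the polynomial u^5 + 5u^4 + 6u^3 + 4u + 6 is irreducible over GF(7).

Write m(u) = u^5 + 5u^4 + 6u^3 + 4u + 6.
Check for roots in GF(7): m(0) = 6; m(1) = 1; m(2) = 6; m(3) = 2; m(4) = 1; m(5) = 5; m(6) = 0 → root.
m(6) = 0, so (u − 6) divides m(u); m is reducible.

No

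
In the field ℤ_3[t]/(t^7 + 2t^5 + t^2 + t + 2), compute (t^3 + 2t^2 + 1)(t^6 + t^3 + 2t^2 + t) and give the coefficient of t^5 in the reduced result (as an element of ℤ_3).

Multiply in ℤ_3[t]: (t^3 + 2t^2 + 1)·(t^6 + t^3 + 2t^2 + t) = t^9 + 2t^8 + 2t^6 + t^5 + 2t^4 + 2t^2 + t.
Reduce using t^7 ≡ t^5 + 2t^2 + 2t + 1 (mod t^7 + 2t^5 + t^2 + t + 2).
Reduced: t^6 + 2t^5 + t^4 + 2t + 1.

2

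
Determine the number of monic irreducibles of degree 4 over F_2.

By the necklace-counting formula, N_2(4) = (1/4) Σ_{d|4} μ(4/d)·2^d.
Divisors of 4: 1, 2, 4; μ(4/d) for each: 0, -1, 1.
Σ = − 2^2 + 2^4 = 12.
N = 12/4 = 3.

3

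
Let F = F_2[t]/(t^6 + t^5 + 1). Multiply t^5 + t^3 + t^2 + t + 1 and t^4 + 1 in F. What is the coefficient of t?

1

Multiply in F_2[t]: (t^5 + t^3 + t^2 + t + 1)·(t^4 + 1) = t^9 + t^7 + t^6 + t^4 + t^3 + t^2 + t + 1.
Reduce using t^6 ≡ t^5 + 1 (mod t^6 + t^5 + 1).
Reduced: t^5 + t^4 + t.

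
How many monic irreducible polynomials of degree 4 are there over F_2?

3

By the necklace-counting formula, N_2(4) = (1/4) Σ_{d|4} μ(4/d)·2^d.
Divisors of 4: 1, 2, 4; μ(4/d) for each: 0, -1, 1.
Σ = − 2^2 + 2^4 = 12.
N = 12/4 = 3.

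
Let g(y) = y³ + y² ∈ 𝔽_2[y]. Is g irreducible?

Check for roots in 𝔽_2: g(0) = 0 → root; g(1) = 0 → root.
g(0) = 0, so (y) divides g(y); g is reducible.

No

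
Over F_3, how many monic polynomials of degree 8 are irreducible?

By the necklace-counting formula, N_3(8) = (1/8) Σ_{d|8} μ(8/d)·3^d.
Divisors of 8: 1, 2, 4, 8; μ(8/d) for each: 0, 0, -1, 1.
Σ = − 3^4 + 3^8 = 6480.
N = 6480/8 = 810.

810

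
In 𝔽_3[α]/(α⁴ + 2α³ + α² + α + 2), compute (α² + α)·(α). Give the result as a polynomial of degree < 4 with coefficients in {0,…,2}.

Multiply in 𝔽_3[α]: (α² + α)·(α) = α³ + α².
Reduced: α³ + α².

α^3 + α^2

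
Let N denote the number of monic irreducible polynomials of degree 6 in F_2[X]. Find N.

Gauss's count: N_{2}(6) = (1/6) Σ_{d|6} μ(6/d)·2^d.
Divisors of 6: 1, 2, 3, 6; μ(6/d) for each: 1, -1, -1, 1.
Σ = 2^1 − 2^2 − 2^3 + 2^6 = 54.
N = 54/6 = 9.

9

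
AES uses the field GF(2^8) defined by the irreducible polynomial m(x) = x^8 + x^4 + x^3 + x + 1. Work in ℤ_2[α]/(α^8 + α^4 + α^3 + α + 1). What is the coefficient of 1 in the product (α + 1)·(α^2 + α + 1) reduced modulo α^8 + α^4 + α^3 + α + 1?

Multiply in ℤ_2[α]: (α + 1)·(α^2 + α + 1) = α^3 + 1.
Reduced: α^3 + 1.

1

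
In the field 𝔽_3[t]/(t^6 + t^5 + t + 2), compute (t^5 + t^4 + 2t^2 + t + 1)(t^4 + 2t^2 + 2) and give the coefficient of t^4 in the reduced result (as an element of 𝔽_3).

Multiply in 𝔽_3[t]: (t^5 + t^4 + 2t^2 + t + 1)·(t^4 + 2t^2 + 2) = t^9 + t^8 + 2t^7 + t^6 + t^4 + 2t^3 + 2t + 2.
Reduce using t^6 ≡ 2t^5 + 2t + 1 (mod t^6 + t^5 + t + 2).
Reduced: t^5 + t^2 + 2t + 1.

0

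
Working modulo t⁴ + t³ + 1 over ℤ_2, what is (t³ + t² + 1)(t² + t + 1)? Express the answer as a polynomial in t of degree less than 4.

Multiply in ℤ_2[t]: (t³ + t² + 1)·(t² + t + 1) = t⁵ + t + 1.
Reduce using t⁴ ≡ t³ + 1 (mod t⁴ + t³ + 1).
Reduced: t³.

t^3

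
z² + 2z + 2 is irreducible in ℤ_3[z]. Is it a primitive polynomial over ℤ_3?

Write f(z) = z² + 2z + 2.
|GF(3^2)^×| = 3^2 − 1 = 8. Prime factorization: 8 = 2^3.
f is primitive ⇔ z has order 8 in GF(3)[z]/(f), i.e. z^(8/q) ≠ 1 for each prime q | 8.
z^(4) mod f = 2.
None equal 1, so z has full order 8; f is primitive.

Yes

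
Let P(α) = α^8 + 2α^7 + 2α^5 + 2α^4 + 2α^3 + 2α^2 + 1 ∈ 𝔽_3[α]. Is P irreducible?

Check for roots in 𝔽_3: P(0) = 1; P(1) = 0 → root; P(2) = 0 → root.
P(1) = 0, so (α − 1) divides P(α); P is reducible.

No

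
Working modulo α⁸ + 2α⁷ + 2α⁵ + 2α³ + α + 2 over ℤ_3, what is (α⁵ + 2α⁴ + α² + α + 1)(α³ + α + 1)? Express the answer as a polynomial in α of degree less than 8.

α^6 + 2α^5 + 2α^2 + α + 2

Multiply in ℤ_3[α]: (α⁵ + 2α⁴ + α² + α + 1)·(α³ + α + 1) = α⁸ + 2α⁷ + α⁶ + α⁵ + 2α³ + 2α² + 2α + 1.
Reduce using α⁸ ≡ α⁷ + α⁵ + α³ + 2α + 1 (mod α⁸ + 2α⁷ + 2α⁵ + 2α³ + α + 2).
Reduced: α⁶ + 2α⁵ + 2α² + α + 2.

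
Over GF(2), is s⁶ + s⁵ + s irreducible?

Write h(s) = s⁶ + s⁵ + s.
Check for roots in GF(2): h(0) = 0 → root; h(1) = 1.
h(0) = 0, so (s) divides h(s); h is reducible.

No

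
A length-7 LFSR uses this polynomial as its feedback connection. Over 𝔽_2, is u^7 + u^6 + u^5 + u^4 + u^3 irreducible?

Write f(u) = u^7 + u^6 + u^5 + u^4 + u^3.
Check for roots in 𝔽_2: f(0) = 0 → root; f(1) = 1.
f(0) = 0, so (u) divides f(u); f is reducible.

No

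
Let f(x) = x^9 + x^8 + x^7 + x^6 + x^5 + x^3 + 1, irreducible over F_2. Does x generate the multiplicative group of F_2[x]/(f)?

|GF(2^9)^×| = 2^9 − 1 = 511. Prime factorization: 511 = 7·73.
f is primitive ⇔ x has order 511 in GF(2)[x]/(f), i.e. x^(511/q) ≠ 1 for each prime q | 511.
x^(73) mod f = x^7 + x^6 + x^5 + x^4 + x + 1.
x^(7) mod f = x^7.
None equal 1, so x has full order 511; f is primitive.

Yes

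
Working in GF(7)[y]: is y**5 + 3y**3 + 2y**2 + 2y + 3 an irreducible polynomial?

No

Write f(y) = y**5 + 3y**3 + 2y**2 + 2y + 3.
Check for roots in GF(7): f(0) = 3; f(1) = 4; f(2) = 1; f(3) = 1; f(4) = 6; f(5) = 0 → root; f(6) = 6.
f(5) = 0, so (y − 5) divides f(y); f is reducible.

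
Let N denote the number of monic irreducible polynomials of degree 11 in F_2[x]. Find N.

The number of monic irreducibles of degree 11 over GF(2) is (1/11)·Σ_{d∣11} μ(11/d) 2^d.
Divisors of 11: 1, 11; μ(11/d) for each: -1, 1.
Σ = − 2^1 + 2^11 = 2046.
N = 2046/11 = 186.

186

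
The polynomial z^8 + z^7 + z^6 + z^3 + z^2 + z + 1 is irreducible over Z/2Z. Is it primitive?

Write f(z) = z^8 + z^7 + z^6 + z^3 + z^2 + z + 1.
|GF(2^8)^×| = 2^8 − 1 = 255. Prime factorization: 255 = 3·5·17.
f is primitive ⇔ z has order 255 in GF(2)[z]/(f), i.e. z^(255/q) ≠ 1 for each prime q | 255.
z^(85) mod f = z^5 + z^4 + z^3 + z^2 + 1.
z^(51) mod f = z^6 + z^3.
z^(15) mod f = z^5 + z^4 + z^3 + z + 1.
None equal 1, so z has full order 255; f is primitive.

Yes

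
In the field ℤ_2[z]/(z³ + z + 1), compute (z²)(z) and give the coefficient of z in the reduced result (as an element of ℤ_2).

1

Multiply in ℤ_2[z]: (z²)·(z) = z³.
Reduce using z³ ≡ z + 1 (mod z³ + z + 1).
Reduced: z + 1.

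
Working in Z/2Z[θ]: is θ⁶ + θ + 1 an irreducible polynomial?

Write f(θ) = θ⁶ + θ + 1.
Check for roots in Z/2Z: f(0) = 1; f(1) = 1.
No roots, so no linear factors.
Monic irreducibles of degree 2 over GF(2): θ² + θ + 1.
None of them divide f (all give nonzero remainder).
Monic irreducibles of degree 3 over GF(2): θ³ + θ + 1, θ³ + θ² + 1.
None of them divide f (all give nonzero remainder).
No irreducible factor of degree ≤ 3 exists, so f is irreducible over GF(2).

Yes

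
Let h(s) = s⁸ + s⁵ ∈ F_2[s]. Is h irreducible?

No

Check for roots in F_2: h(0) = 0 → root; h(1) = 0 → root.
h(0) = 0, so (s) divides h(s); h is reducible.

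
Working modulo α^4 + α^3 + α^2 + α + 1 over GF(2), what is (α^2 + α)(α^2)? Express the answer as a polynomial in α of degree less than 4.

Multiply in GF(2)[α]: (α^2 + α)·(α^2) = α^4 + α^3.
Reduce using α^4 ≡ α^3 + α^2 + α + 1 (mod α^4 + α^3 + α^2 + α + 1).
Reduced: α^2 + α + 1.

α^2 + α + 1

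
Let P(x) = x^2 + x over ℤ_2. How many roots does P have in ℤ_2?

Evaluate at each of the 2 elements of ℤ_2:
P(0) = 0 → root; P(1) = 0 → root.
Roots: {0, 1}.

2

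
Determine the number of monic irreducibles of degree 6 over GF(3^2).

88440

The number of monic irreducibles of degree 6 over GF(9) is (1/6)·Σ_{d∣6} μ(6/d) 9^d.
Divisors of 6: 1, 2, 3, 6; μ(6/d) for each: 1, -1, -1, 1.
Σ = 9^1 − 9^2 − 9^3 + 9^6 = 530640.
N = 530640/6 = 88440.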